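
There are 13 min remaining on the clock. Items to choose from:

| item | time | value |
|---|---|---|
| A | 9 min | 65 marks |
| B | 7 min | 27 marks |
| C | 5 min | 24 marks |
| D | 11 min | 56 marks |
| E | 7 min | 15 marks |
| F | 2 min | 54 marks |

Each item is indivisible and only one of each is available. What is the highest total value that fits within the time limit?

Check high-value combinations within 13 min:
- A+F: time 9+2=11, value 65+54=119
- D+F: time 11+2=13, value 56+54=110
- B+F: time 7+2=9, value 27+54=81
Best: 119 marks.

119 marks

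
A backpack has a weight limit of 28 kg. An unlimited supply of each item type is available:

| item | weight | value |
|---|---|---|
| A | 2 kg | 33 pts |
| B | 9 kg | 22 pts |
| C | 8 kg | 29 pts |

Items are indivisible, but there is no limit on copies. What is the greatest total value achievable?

462 pts

Best value-per-unit is A at 33/2, and filling with it alone uses weight 14×2=28. No mix of the others beats 14×33 = 462.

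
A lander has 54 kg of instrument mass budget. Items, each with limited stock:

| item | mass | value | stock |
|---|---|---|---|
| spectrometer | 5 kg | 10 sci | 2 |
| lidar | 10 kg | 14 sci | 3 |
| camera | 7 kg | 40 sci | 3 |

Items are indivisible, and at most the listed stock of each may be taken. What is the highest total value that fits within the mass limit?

168 sci

Top feasible selections:
- 2×spectrometer + 2×lidar + 3×camera: mass 51, value 168
- 3×lidar + 3×camera: mass 51, value 162
Best: 168 sci.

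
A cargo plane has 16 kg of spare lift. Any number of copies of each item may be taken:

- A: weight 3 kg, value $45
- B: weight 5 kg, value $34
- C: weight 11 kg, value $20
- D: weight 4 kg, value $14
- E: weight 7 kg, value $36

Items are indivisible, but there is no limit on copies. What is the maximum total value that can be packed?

$225

Best value-per-unit is A at 45/3, and filling with it alone uses weight 5×3=15. No mix of the others beats 5×45 = 225.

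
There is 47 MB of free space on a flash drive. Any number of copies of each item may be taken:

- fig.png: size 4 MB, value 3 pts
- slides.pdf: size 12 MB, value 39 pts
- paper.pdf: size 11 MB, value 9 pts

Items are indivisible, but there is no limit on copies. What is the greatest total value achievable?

126 pts

Best value-per-unit is slides.pdf at 39/12; filling with it alone gives 3×39 = 117.
Optimal mix: 3×slides.pdf + 1×paper.pdf → size 47, value 126.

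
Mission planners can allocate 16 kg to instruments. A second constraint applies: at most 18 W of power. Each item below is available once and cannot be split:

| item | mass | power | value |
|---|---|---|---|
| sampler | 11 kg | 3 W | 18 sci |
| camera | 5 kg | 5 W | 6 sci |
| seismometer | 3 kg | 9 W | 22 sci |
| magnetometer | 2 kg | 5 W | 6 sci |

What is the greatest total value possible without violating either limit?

Feasible sets respecting both limits:
- sampler+seismometer+magnetometer: mass 16, power 17, value 46
- sampler+seismometer: mass 14, power 12, value 40
- camera+seismometer: mass 8, power 14, value 28
- seismometer+magnetometer: mass 5, power 14, value 28
Best: 46 sci.

46 sci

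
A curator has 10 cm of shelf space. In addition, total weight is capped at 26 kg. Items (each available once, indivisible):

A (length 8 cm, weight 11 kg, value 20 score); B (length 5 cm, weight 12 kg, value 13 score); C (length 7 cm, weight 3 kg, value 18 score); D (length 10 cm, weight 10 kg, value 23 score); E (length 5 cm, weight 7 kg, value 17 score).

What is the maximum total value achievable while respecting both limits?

30 score

Feasible sets respecting both limits:
- B+E: length 10, weight 19, value 30
- D: length 10, weight 10, value 23
- A: length 8, weight 11, value 20
- C: length 7, weight 3, value 18
Best: 30 score.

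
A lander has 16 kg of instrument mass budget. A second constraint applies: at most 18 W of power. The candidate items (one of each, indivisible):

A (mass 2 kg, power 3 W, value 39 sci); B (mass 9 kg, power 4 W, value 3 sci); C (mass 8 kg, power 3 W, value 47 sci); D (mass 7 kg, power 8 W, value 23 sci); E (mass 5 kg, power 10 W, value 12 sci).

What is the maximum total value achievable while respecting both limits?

Feasible sets respecting both limits:
- A+C+E: mass 15, power 16, value 98
- A+C: mass 10, power 6, value 86
- C+D: mass 15, power 11, value 70
Best: 98 sci.

98 sci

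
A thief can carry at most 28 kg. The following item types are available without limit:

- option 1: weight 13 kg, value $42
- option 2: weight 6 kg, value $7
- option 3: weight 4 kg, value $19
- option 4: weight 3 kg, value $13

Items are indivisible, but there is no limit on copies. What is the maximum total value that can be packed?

Best value-per-unit is option 3 at 19/4, and filling with it alone uses weight 7×4=28. No mix of the others beats 7×19 = 133.

$133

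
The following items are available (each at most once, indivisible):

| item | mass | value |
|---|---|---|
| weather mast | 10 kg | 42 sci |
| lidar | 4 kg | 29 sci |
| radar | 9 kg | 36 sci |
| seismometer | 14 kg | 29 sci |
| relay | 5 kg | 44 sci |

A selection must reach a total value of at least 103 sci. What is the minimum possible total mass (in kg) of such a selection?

Subsets with value ≥ 103, sorted by total mass:
- lidar+radar+relay: mass 18, value 109
- weather mast+lidar+relay: mass 19, value 115
- weather mast+lidar+radar: mass 23, value 107
- weather mast+radar+relay: mass 24, value 122
Minimum mass: 18 kg.

18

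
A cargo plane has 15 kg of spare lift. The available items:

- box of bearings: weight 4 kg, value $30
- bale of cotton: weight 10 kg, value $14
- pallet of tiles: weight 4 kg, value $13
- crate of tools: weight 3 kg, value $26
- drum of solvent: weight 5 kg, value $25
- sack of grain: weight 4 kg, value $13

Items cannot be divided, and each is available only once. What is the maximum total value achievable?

$82

This is a 0/1 knapsack; check combinations near the capacity.
- box of bearings+pallet of tiles+crate of tools+sack of grain: weight 4+4+3+4=15, value 30+13+26+13=82
- box of bearings+crate of tools+drum of solvent: weight 4+3+5=12, value 30+26+25=81
- box of bearings+pallet of tiles+crate of tools: weight 4+4+3=11, value 30+13+26=69
Best: $82.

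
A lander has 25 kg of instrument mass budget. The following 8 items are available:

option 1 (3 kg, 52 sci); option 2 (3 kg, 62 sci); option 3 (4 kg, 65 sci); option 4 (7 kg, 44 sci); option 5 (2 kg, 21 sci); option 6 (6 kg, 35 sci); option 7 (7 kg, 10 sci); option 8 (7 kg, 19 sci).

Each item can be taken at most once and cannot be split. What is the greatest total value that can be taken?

279 sci

Check high-value combinations within 25 kg:
- option 1+option 2+option 3+option 4+option 5+option 6: mass 3+3+4+7+2+6=25, value 52+62+65+44+21+35=279
- option 1+option 2+option 3+option 4+option 6: mass 3+3+4+7+6=23, value 52+62+65+44+35=258
- option 1+option 2+option 3+option 5+option 6+option 8: mass 3+3+4+2+6+7=25, value 52+62+65+21+35+19=254
Best: 279 sci.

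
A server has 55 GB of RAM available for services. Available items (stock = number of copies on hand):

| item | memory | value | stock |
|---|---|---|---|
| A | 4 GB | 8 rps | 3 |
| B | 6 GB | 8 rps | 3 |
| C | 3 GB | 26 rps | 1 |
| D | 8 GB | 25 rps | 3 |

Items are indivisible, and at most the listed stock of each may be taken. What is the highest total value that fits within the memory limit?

Top feasible selections:
- 3×A + 2×B + 1×C + 3×D: memory 51, value 141
- 2×A + 3×B + 1×C + 3×D: memory 53, value 141
Best: 141 rps.

141 rps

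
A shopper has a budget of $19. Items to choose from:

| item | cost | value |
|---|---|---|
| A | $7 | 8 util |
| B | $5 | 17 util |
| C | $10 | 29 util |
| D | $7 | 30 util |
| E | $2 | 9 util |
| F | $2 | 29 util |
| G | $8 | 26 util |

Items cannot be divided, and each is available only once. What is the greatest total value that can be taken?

94 util

This is a 0/1 knapsack; check combinations near the capacity.
- D+E+F+G: cost 7+2+2+8=19, value 30+9+29+26=94
- C+D+F: cost 10+7+2=19, value 29+30+29=88
- B+D+E+F: cost 5+7+2+2=16, value 17+30+9+29=85
Best: 94 util.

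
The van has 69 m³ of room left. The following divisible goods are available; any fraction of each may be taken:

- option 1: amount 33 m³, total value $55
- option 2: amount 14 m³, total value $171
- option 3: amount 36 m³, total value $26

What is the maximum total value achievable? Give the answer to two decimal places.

Take in order of value per unit:
- option 2 (171/14 per unit): all 14 → value 171, running total 171.00
- option 1 (55/33 per unit): all 33 → value 55, running total 226.00
- option 3 (26/36 per unit): 22 of 36 → value 22×26/36 = 15.8889, running total 241.89
Total 241.89.

241.89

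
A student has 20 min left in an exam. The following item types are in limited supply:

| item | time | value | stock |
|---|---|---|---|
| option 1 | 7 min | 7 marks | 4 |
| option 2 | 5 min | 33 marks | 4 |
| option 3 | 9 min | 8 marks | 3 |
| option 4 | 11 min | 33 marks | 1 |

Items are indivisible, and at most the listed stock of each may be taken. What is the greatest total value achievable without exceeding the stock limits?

Best selections within time 20 and stock limits:
- 4×option 2: time 20, value 132
- 3×option 2: time 15, value 99
- 2×option 2 + 1×option 3: time 19, value 74
Best: 132 marks.

132 marks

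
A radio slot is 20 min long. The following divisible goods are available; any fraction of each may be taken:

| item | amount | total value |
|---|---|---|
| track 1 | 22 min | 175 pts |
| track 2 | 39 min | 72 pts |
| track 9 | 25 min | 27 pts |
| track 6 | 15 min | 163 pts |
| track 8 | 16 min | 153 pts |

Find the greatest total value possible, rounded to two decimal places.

Take in order of value per unit:
- track 6 (163/15 per unit): all 15 → value 163, running total 163.00
- track 8 (153/16 per unit): 5 of 16 → value 5×153/16 = 47.8125, running total 210.81
Total 210.81.

210.81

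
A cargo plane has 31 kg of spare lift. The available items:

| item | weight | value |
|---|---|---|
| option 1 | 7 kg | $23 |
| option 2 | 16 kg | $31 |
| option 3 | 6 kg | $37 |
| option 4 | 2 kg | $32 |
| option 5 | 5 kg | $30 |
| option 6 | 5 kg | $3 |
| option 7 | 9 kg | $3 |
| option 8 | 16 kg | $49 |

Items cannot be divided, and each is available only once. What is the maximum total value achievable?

$148

Check high-value combinations within 31 kg:
- option 3+option 4+option 5+option 8: weight 6+2+5+16=29, value 37+32+30+49=148
- option 1+option 3+option 4+option 8: weight 7+6+2+16=31, value 23+37+32+49=141
- option 1+option 4+option 5+option 8: weight 7+2+5+16=30, value 23+32+30+49=134
Best: $148.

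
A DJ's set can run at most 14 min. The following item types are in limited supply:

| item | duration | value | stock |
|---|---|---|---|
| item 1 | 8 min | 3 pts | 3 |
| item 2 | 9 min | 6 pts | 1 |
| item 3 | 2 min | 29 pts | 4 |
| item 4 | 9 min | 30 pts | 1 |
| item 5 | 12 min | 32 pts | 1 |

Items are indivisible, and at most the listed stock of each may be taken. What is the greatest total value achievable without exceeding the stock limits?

116 pts

Top feasible selections:
- 4×item 3: duration 8, value 116
- 1×item 1 + 3×item 3: duration 14, value 90
- 2×item 3 + 1×item 4: duration 13, value 88
- 3×item 3: duration 6, value 87
Best: 116 pts.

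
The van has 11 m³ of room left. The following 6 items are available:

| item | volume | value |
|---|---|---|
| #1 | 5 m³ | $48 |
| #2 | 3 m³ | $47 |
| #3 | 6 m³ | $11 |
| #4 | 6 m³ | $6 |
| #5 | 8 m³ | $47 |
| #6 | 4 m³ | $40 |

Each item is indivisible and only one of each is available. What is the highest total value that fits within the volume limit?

$95

Check high-value combinations within 11 m³:
- #1+#2: volume 5+3=8, value 48+47=95
- #2+#5: volume 3+8=11, value 47+47=94
- #1+#6: volume 5+4=9, value 48+40=88
- #2+#6: volume 3+4=7, value 47+40=87
Best: $95.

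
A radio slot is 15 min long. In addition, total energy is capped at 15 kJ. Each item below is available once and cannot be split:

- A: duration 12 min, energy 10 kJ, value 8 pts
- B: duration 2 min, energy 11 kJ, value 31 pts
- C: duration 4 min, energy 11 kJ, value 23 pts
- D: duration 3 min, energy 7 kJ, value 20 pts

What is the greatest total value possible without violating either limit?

Feasible sets respecting both limits:
- B: duration 2, energy 11, value 31
- C: duration 4, energy 11, value 23
- D: duration 3, energy 7, value 20
Best: 31 pts.

31 pts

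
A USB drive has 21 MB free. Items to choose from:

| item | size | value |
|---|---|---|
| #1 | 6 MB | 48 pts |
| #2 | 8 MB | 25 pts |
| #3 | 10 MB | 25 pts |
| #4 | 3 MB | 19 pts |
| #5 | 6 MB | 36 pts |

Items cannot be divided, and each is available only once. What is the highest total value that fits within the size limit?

109 pts

Check high-value combinations within 21 MB:
- #1+#2+#5: size 6+8+6=20, value 48+25+36=109
- #1+#4+#5: size 6+3+6=15, value 48+19+36=103
- #1+#2+#4: size 6+8+3=17, value 48+25+19=92
- #1+#3+#4: size 6+10+3=19, value 48+25+19=92
- #1+#5: size 6+6=12, value 48+36=84
Best: 109 pts.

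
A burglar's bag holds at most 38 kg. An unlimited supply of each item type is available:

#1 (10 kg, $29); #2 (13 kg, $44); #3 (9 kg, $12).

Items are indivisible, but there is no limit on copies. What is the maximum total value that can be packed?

Best value-per-unit is #2 at 44/13; filling with it alone gives 2×44 = 88.
Optimal mix: 1×#1 + 2×#2 → weight 36, value 117.

$117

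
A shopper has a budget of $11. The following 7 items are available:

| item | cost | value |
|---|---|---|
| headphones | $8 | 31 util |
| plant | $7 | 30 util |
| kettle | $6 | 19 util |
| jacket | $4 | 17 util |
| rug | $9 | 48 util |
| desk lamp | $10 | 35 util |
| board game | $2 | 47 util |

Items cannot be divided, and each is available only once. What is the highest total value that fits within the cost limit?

Check high-value combinations within $11:
- rug+board game: cost 9+2=11, value 48+47=95
- headphones+board game: cost 8+2=10, value 31+47=78
- plant+board game: cost 7+2=9, value 30+47=77
- kettle+board game: cost 6+2=8, value 19+47=66
- jacket+board game: cost 4+2=6, value 17+47=64
Best: 95 util.

95 util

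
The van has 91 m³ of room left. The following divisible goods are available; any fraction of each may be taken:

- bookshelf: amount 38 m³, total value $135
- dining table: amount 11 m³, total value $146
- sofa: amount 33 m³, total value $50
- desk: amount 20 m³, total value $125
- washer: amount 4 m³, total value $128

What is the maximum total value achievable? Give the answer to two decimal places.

561.27

Take in order of value per unit:
- washer (128/4 per unit): all 4 → value 128, running total 128.00
- dining table (146/11 per unit): all 11 → value 146, running total 274.00
- desk (125/20 per unit): all 20 → value 125, running total 399.00
- bookshelf (135/38 per unit): all 38 → value 135, running total 534.00
- sofa (50/33 per unit): 18 of 33 → value 18×50/33 = 27.2727, running total 561.27
Total 561.27.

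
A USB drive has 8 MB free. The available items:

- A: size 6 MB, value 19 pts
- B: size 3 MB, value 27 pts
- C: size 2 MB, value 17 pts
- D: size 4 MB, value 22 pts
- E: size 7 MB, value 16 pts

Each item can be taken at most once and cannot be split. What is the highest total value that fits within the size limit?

Check high-value combinations within 8 MB:
- B+D: size 3+4=7, value 27+22=49
- B+C: size 3+2=5, value 27+17=44
- C+D: size 2+4=6, value 17+22=39
- A+C: size 6+2=8, value 19+17=36
- B: size 3, value 27
Best: 49 pts.

49 pts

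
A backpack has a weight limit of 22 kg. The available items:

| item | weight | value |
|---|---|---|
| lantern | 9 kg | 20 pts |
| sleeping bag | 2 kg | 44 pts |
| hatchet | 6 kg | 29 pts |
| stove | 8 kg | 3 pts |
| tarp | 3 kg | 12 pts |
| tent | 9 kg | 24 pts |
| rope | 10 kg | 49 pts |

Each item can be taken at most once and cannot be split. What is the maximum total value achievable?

Check high-value combinations within 22 kg:
- sleeping bag+hatchet+tarp+rope: weight 2+6+3+10=21, value 44+29+12+49=134
- sleeping bag+hatchet+rope: weight 2+6+10=18, value 44+29+49=122
- sleeping bag+tent+rope: weight 2+9+10=21, value 44+24+49=117
- lantern+sleeping bag+rope: weight 9+2+10=21, value 20+44+49=113
Best: 134 pts.

134 pts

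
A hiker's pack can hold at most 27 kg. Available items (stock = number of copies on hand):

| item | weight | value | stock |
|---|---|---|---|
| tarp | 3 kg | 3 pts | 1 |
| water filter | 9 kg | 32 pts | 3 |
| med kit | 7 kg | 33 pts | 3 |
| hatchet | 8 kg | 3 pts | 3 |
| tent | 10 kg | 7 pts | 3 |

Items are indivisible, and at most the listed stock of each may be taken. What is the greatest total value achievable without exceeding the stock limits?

102 pts

Best selections within weight 27 and stock limits:
- 1×tarp + 3×med kit: weight 24, value 102
- 1×tarp + 1×water filter + 2×med kit: weight 26, value 101
- 3×med kit: weight 21, value 99
Best: 102 pts.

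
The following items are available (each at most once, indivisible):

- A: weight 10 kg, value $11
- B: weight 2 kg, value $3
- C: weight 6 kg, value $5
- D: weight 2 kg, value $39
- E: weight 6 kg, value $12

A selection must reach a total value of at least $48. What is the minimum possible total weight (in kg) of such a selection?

Subsets with value ≥ 48, sorted by total weight:
- D+E: weight 8, value 51
- B+D+E: weight 10, value 54
- A+D: weight 12, value 50
Minimum weight: 8 kg.

8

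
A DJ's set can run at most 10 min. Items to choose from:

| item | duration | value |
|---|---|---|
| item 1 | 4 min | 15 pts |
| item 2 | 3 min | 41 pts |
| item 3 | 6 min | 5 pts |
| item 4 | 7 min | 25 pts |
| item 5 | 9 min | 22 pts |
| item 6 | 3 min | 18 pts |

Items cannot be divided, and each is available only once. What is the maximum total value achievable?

74 pts

Check high-value combinations within 10 min:
- item 1+item 2+item 6: duration 4+3+3=10, value 15+41+18=74
- item 2+item 4: duration 3+7=10, value 41+25=66
- item 2+item 6: duration 3+3=6, value 41+18=59
Best: 74 pts.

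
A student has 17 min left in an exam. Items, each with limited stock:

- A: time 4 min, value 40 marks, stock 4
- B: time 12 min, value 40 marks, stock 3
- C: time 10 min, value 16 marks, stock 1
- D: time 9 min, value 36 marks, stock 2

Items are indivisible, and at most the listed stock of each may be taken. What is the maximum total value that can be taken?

160 marks

Best selections within time 17 and stock limits:
- 4×A: time 16, value 160
- 3×A: time 12, value 120
- 2×A + 1×D: time 17, value 116
Best: 160 marks.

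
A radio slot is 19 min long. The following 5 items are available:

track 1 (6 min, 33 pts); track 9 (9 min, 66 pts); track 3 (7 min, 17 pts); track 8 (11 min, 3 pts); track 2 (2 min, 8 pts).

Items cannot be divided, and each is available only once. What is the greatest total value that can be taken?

107 pts

Check high-value combinations within 19 min:
- track 1+track 9+track 2: duration 6+9+2=17, value 33+66+8=107
- track 1+track 9: duration 6+9=15, value 33+66=99
- track 9+track 3+track 2: duration 9+7+2=18, value 66+17+8=91
Best: 107 pts.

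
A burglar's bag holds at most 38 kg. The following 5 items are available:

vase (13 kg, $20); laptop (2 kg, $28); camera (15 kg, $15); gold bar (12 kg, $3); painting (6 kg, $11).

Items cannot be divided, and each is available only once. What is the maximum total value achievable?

Check high-value combinations within 38 kg:
- vase+laptop+camera+painting: weight 13+2+15+6=36, value 20+28+15+11=74
- vase+laptop+camera: weight 13+2+15=30, value 20+28+15=63
- vase+laptop+gold bar+painting: weight 13+2+12+6=33, value 20+28+3+11=62
- vase+laptop+painting: weight 13+2+6=21, value 20+28+11=59
Best: $74.

$74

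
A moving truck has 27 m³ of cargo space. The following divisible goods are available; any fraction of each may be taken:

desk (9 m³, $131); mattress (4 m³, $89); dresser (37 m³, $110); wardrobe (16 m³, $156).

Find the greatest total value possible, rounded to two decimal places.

Take in order of value per unit:
- mattress (89/4 per unit): all 4 → value 89, running total 89.00
- desk (131/9 per unit): all 9 → value 131, running total 220.00
- wardrobe (156/16 per unit): 14 of 16 → value 14×156/16 = 136.5000, running total 356.50
Total 356.50.

356.50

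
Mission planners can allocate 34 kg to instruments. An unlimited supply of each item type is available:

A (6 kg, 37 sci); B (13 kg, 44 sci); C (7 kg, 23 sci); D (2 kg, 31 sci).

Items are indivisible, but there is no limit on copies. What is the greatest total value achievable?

Best value-per-unit is D at 31/2, and filling with it alone uses mass 17×2=34. No mix of the others beats 17×31 = 527.

527 sci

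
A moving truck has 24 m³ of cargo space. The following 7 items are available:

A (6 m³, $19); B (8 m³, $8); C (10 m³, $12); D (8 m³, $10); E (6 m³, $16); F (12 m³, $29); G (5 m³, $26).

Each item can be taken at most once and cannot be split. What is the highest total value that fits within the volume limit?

Check high-value combinations within 24 m³:
- A+F+G: volume 6+12+5=23, value 19+29+26=74
- E+F+G: volume 6+12+5=23, value 16+29+26=71
- A+E+F: volume 6+6+12=24, value 19+16+29=64
- A+E+G: volume 6+6+5=17, value 19+16+26=61
- A+C+G: volume 6+10+5=21, value 19+12+26=57
Best: $74.

$74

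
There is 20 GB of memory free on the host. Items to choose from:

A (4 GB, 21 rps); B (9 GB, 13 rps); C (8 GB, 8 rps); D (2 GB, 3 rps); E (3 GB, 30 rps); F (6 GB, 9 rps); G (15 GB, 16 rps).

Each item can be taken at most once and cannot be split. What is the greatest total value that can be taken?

67 rps

This is a 0/1 knapsack; check combinations near the capacity.
- A+B+D+E: memory 4+9+2+3=18, value 21+13+3+30=67
- A+B+E: memory 4+9+3=16, value 21+13+30=64
- A+D+E+F: memory 4+2+3+6=15, value 21+3+30+9=63
- A+C+D+E: memory 4+8+2+3=17, value 21+8+3+30=62
Best: 67 rps.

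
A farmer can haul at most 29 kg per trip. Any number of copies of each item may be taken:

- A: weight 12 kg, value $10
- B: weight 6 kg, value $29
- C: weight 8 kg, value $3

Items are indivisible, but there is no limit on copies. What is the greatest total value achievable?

$116

Best value-per-unit is B at 29/6, and filling with it alone uses weight 4×6=24. No mix of the others beats 4×29 = 116.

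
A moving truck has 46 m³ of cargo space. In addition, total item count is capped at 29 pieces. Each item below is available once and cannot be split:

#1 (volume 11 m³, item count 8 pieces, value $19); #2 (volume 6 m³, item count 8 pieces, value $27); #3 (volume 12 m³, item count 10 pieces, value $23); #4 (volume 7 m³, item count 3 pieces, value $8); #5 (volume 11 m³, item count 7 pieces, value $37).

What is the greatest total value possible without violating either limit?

Feasible sets respecting both limits:
- #2+#3+#4+#5: volume 36, item count 28, value 95
- #1+#2+#4+#5: volume 35, item count 26, value 91
- #2+#3+#5: volume 29, item count 25, value 87
Best: $95.

$95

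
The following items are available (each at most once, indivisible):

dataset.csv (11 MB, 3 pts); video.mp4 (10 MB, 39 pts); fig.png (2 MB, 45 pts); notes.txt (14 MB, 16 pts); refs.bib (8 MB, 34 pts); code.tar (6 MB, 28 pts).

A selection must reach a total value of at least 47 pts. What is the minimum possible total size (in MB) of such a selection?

Subsets with value ≥ 47, sorted by total size:
- fig.png+code.tar: size 8, value 73
- fig.png+refs.bib: size 10, value 79
- video.mp4+fig.png: size 12, value 84
- dataset.csv+fig.png: size 13, value 48
Minimum size: 8 MB.

8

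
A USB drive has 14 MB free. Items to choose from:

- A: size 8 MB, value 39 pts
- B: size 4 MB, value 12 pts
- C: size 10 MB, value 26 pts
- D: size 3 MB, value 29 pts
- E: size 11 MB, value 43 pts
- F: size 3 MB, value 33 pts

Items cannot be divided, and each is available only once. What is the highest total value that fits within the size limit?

This is a 0/1 knapsack; check combinations near the capacity.
- A+D+F: size 8+3+3=14, value 39+29+33=101
- E+F: size 11+3=14, value 43+33=76
- B+D+F: size 4+3+3=10, value 12+29+33=74
- A+F: size 8+3=11, value 39+33=72
Best: 101 pts.

101 pts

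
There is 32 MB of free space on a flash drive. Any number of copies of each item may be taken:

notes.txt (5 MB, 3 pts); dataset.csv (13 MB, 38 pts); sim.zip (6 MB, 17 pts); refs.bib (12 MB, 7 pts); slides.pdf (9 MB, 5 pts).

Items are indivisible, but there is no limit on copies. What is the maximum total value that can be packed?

Best value-per-unit is dataset.csv at 38/13; filling with it alone gives 2×38 = 76.
Optimal mix: 2×dataset.csv + 1×sim.zip → size 32, value 93.

93 pts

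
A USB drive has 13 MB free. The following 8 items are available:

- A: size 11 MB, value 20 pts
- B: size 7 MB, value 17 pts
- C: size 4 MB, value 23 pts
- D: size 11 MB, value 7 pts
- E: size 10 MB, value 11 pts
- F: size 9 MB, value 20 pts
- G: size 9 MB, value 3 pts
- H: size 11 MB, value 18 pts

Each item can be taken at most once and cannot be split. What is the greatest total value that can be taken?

Check high-value combinations within 13 MB:
- C+F: size 4+9=13, value 23+20=43
- B+C: size 7+4=11, value 17+23=40
- C+G: size 4+9=13, value 23+3=26
- C: size 4, value 23
Best: 43 pts.

43 pts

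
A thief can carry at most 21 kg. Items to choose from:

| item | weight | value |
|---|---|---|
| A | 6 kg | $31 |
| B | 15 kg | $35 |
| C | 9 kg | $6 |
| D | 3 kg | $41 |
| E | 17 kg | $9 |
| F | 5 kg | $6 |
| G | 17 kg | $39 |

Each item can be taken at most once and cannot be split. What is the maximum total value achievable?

$80

Check high-value combinations within 21 kg:
- D+G: weight 3+17=20, value 41+39=80
- A+D+F: weight 6+3+5=14, value 31+41+6=78
- A+C+D: weight 6+9+3=18, value 31+6+41=78
Best: $80.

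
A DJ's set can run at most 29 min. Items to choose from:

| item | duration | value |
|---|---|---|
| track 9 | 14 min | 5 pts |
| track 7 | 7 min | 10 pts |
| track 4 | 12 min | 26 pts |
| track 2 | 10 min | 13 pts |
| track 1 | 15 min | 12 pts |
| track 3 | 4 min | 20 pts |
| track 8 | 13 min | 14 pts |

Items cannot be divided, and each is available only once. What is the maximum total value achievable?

This is a 0/1 knapsack; check combinations near the capacity.
- track 4+track 3+track 8: duration 12+4+13=29, value 26+20+14=60
- track 4+track 2+track 3: duration 12+10+4=26, value 26+13+20=59
- track 7+track 4+track 3: duration 7+12+4=23, value 10+26+20=56
- track 7+track 4+track 2: duration 7+12+10=29, value 10+26+13=49
- track 2+track 3+track 8: duration 10+4+13=27, value 13+20+14=47
Best: 60 pts.

60 pts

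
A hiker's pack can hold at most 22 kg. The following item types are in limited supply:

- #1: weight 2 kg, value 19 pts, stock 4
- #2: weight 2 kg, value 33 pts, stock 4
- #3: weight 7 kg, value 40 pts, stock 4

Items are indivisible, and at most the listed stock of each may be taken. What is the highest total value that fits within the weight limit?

Top feasible selections:
- 3×#1 + 4×#2 + 1×#3: weight 21, value 229
- 4×#1 + 3×#2 + 1×#3: weight 21, value 215
- 4×#2 + 2×#3: weight 22, value 212
- 2×#1 + 4×#2 + 1×#3: weight 19, value 210
Best: 229 pts.

229 pts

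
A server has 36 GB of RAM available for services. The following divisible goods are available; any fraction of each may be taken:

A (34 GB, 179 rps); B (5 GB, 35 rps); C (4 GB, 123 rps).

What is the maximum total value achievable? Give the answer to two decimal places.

Take in order of value per unit:
- C (123/4 per unit): all 4 → value 123, running total 123.00
- B (35/5 per unit): all 5 → value 35, running total 158.00
- A (179/34 per unit): 27 of 34 → value 27×179/34 = 142.1471, running total 300.15
Total 300.15.

300.15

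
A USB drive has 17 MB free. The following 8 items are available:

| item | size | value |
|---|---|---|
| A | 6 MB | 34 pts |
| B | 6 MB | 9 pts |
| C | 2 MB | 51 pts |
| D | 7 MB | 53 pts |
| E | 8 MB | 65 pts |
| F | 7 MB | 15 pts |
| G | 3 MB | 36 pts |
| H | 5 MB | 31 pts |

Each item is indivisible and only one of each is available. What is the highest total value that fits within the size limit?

171 pts

Check high-value combinations within 17 MB:
- C+D+G+H: size 2+7+3+5=17, value 51+53+36+31=171
- C+D+E: size 2+7+8=17, value 51+53+65=169
- C+E+G: size 2+8+3=13, value 51+65+36=152
- A+C+G+H: size 6+2+3+5=16, value 34+51+36+31=152
Best: 171 pts.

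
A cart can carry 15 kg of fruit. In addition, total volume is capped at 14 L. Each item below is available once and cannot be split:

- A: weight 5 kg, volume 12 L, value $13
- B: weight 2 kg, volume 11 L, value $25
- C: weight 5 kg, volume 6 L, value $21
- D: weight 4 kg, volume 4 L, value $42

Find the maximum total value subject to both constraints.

$63

Feasible sets respecting both limits:
- C+D: weight 9, volume 10, value 63
- D: weight 4, volume 4, value 42
- B: weight 2, volume 11, value 25
Best: $63.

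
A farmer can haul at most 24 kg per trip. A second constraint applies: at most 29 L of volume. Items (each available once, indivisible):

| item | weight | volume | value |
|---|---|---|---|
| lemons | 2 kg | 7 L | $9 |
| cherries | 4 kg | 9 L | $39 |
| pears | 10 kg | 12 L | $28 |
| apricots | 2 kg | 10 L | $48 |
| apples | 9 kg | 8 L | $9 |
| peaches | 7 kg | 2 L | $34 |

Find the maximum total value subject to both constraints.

$130

Feasible sets respecting both limits:
- lemons+cherries+apricots+peaches: weight 15, volume 28, value 130
- cherries+apricots+apples+peaches: weight 22, volume 29, value 130
- cherries+apricots+peaches: weight 13, volume 21, value 121
Best: $130.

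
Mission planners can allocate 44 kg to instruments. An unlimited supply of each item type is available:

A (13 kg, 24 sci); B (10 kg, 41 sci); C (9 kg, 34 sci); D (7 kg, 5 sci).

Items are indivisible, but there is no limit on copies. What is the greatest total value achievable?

Best value-per-unit is B at 41/10, and filling with it alone uses mass 4×10=40. No mix of the others beats 4×41 = 164.

164 sci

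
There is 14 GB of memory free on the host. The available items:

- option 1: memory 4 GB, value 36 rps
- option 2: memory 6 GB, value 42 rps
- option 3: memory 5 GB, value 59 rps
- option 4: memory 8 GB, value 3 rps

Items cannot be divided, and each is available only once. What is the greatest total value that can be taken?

Check high-value combinations within 14 GB:
- option 2+option 3: memory 6+5=11, value 42+59=101
- option 1+option 3: memory 4+5=9, value 36+59=95
- option 1+option 2: memory 4+6=10, value 36+42=78
- option 3+option 4: memory 5+8=13, value 59+3=62
- option 3: memory 5, value 59
Best: 101 rps.

101 rps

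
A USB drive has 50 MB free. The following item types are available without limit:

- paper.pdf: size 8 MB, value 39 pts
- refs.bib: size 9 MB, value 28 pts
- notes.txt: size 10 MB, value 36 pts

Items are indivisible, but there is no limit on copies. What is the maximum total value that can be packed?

Best value-per-unit is paper.pdf at 39/8, and filling with it alone uses size 6×8=48. No mix of the others beats 6×39 = 234.

234 pts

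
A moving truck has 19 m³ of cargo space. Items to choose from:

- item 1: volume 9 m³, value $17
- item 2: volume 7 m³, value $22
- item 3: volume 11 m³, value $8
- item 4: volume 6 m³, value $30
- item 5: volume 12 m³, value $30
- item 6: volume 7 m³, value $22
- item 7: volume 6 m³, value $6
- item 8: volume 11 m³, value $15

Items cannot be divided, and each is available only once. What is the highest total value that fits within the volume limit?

This is a 0/1 knapsack; check combinations near the capacity.
- item 4+item 5: volume 6+12=18, value 30+30=60
- item 2+item 4+item 7: volume 7+6+6=19, value 22+30+6=58
- item 4+item 6+item 7: volume 6+7+6=19, value 30+22+6=58
- item 2+item 4: volume 7+6=13, value 22+30=52
- item 4+item 6: volume 6+7=13, value 30+22=52
Best: $60.

$60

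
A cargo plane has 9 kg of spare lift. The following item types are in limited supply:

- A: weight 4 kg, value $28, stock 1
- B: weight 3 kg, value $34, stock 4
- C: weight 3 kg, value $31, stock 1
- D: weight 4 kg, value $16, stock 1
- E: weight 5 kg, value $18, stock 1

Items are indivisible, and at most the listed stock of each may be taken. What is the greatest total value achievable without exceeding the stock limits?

Best selections within weight 9 and stock limits:
- 3×B: weight 9, value 102
- 2×B + 1×C: weight 9, value 99
- 2×B: weight 6, value 68
Best: $102.

$102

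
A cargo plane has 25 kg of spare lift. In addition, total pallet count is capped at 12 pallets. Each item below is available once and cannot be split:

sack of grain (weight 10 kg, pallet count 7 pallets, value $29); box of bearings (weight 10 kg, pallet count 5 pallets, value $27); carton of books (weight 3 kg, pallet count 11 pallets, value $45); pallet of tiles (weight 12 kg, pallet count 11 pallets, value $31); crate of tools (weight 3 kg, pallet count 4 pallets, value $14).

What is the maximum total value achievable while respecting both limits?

$56

Feasible sets respecting both limits:
- sack of grain+box of bearings: weight 20, pallet count 12, value 56
- carton of books: weight 3, pallet count 11, value 45
- sack of grain+crate of tools: weight 13, pallet count 11, value 43
- box of bearings+crate of tools: weight 13, pallet count 9, value 41
Best: $56.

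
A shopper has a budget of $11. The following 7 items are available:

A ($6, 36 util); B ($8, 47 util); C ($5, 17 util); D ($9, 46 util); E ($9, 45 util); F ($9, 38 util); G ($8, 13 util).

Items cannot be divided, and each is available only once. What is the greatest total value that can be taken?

53 util

This is a 0/1 knapsack; check combinations near the capacity.
- A+C: cost 6+5=11, value 36+17=53
- B: cost 8, value 47
- D: cost 9, value 46
- E: cost 9, value 45
- F: cost 9, value 38
Best: 53 util.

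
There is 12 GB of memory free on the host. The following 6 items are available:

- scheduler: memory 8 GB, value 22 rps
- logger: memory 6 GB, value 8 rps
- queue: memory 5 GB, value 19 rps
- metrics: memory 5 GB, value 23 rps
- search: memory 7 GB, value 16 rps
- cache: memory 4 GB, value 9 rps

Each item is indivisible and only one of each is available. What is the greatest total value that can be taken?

42 rps

Check high-value combinations within 12 GB:
- queue+metrics: memory 5+5=10, value 19+23=42
- metrics+search: memory 5+7=12, value 23+16=39
- queue+search: memory 5+7=12, value 19+16=35
Best: 42 rps.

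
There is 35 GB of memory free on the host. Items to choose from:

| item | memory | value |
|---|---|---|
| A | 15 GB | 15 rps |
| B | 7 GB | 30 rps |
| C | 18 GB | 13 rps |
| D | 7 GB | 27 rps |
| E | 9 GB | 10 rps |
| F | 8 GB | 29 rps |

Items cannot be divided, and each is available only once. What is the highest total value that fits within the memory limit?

Check high-value combinations within 35 GB:
- B+D+E+F: memory 7+7+9+8=31, value 30+27+10+29=96
- B+D+F: memory 7+7+8=22, value 30+27+29=86
- A+B+F: memory 15+7+8=30, value 15+30+29=74
- A+B+D: memory 15+7+7=29, value 15+30+27=72
Best: 96 rps.

96 rps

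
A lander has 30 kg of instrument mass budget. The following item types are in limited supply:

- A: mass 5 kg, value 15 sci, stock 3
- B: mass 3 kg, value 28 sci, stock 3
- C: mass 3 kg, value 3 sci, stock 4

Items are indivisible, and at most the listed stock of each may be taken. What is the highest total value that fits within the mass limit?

Best selections within mass 30 and stock limits:
- 3×A + 3×B + 2×C: mass 30, value 135
- 3×A + 3×B + 1×C: mass 27, value 132
Best: 135 sci.

135 sci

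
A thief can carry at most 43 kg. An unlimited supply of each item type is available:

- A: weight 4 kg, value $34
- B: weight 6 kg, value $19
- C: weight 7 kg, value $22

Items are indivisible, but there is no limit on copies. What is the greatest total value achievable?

$340

Best value-per-unit is A at 34/4, and filling with it alone uses weight 10×4=40. No mix of the others beats 10×34 = 340.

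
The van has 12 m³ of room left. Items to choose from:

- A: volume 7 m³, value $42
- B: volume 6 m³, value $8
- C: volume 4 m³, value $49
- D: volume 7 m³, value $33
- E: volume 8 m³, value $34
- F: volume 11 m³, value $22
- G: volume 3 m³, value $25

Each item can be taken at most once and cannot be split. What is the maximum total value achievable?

$91

Check high-value combinations within 12 m³:
- A+C: volume 7+4=11, value 42+49=91
- C+E: volume 4+8=12, value 49+34=83
- C+D: volume 4+7=11, value 49+33=82
- C+G: volume 4+3=7, value 49+25=74
Best: $91.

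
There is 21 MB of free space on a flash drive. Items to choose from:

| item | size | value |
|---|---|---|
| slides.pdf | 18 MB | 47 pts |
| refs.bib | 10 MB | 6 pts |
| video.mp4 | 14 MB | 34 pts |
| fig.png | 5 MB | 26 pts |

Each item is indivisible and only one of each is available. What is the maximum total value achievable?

Check high-value combinations within 21 MB:
- video.mp4+fig.png: size 14+5=19, value 34+26=60
- slides.pdf: size 18, value 47
- video.mp4: size 14, value 34
Best: 60 pts.

60 pts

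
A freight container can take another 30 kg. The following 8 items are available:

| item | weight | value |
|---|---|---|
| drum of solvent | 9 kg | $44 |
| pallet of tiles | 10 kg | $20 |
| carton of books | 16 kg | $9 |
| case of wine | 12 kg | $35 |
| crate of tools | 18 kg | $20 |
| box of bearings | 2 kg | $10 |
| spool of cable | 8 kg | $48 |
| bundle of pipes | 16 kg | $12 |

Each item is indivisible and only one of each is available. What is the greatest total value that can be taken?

$127

Check high-value combinations within 30 kg:
- drum of solvent+case of wine+spool of cable: weight 9+12+8=29, value 44+35+48=127
- drum of solvent+pallet of tiles+box of bearings+spool of cable: weight 9+10+2+8=29, value 44+20+10+48=122
- drum of solvent+pallet of tiles+spool of cable: weight 9+10+8=27, value 44+20+48=112
Best: $127.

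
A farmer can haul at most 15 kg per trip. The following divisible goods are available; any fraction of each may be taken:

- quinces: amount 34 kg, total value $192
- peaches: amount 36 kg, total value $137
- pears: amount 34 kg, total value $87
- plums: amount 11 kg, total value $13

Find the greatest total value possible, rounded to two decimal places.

Take in order of value per unit:
- quinces (192/34 per unit): 15 of 34 → value 15×192/34 = 84.7059, running total 84.71
Total 84.71.

84.71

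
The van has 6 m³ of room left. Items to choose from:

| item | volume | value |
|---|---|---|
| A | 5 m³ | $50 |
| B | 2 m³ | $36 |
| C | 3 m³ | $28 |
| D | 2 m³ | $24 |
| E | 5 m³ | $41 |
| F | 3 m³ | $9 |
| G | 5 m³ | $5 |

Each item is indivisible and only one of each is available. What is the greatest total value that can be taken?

$64

Check high-value combinations within 6 m³:
- B+C: volume 2+3=5, value 36+28=64
- B+D: volume 2+2=4, value 36+24=60
- C+D: volume 3+2=5, value 28+24=52
Best: $64.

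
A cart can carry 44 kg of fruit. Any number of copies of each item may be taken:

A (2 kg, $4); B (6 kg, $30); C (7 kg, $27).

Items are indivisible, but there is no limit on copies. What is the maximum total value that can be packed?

Best value-per-unit is B at 30/6; filling with it alone gives 7×30 = 210.
Optimal mix: 1×A + 7×B → weight 44, value 214.

$214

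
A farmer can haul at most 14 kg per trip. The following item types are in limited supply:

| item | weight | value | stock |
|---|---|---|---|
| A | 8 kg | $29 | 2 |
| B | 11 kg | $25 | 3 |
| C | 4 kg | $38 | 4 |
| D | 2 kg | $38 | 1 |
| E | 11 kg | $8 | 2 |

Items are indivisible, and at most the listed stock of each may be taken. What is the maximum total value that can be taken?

Best selections within weight 14 and stock limits:
- 3×C + 1×D: weight 14, value 152
- 2×C + 1×D: weight 10, value 114
Best: $152.

$152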